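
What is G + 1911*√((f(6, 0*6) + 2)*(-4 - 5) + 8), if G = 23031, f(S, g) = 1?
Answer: 23031 + 1911*I*√19 ≈ 23031.0 + 8329.9*I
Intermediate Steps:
G + 1911*√((f(6, 0*6) + 2)*(-4 - 5) + 8) = 23031 + 1911*√((1 + 2)*(-4 - 5) + 8) = 23031 + 1911*√(3*(-9) + 8) = 23031 + 1911*√(-27 + 8) = 23031 + 1911*√(-19) = 23031 + 1911*(I*√19) = 23031 + 1911*I*√19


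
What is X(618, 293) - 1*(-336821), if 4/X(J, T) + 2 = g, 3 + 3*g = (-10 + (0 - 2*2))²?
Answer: 62985539/187 ≈ 3.3682e+5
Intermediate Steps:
g = 193/3 (g = -1 + (-10 + (0 - 2*2))²/3 = -1 + (-10 + (0 - 4))²/3 = -1 + (-10 - 4)²/3 = -1 + (⅓)*(-14)² = -1 + (⅓)*196 = -1 + 196/3 = 193/3 ≈ 64.333)
X(J, T) = 12/187 (X(J, T) = 4/(-2 + 193/3) = 4/(187/3) = 4*(3/187) = 12/187)
X(618, 293) - 1*(-336821) = 12/187 - 1*(-336821) = 12/187 + 336821 = 62985539/187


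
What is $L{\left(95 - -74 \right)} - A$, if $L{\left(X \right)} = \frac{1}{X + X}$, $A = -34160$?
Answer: $\frac{11546081}{338} \approx 34160.0$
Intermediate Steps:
$L{\left(X \right)} = \frac{1}{2 X}$
$L{\left(95 - -74 \right)} - A = \frac{1}{2 \left(95 - -74\right)} - -34160 = \frac{1}{2 \left(95 + 74\right)} + 34160 = \frac{1}{2 \cdot 169} + 34160 = \frac{1}{2} \cdot \frac{1}{169} + 34160 = \frac{1}{338} + 34160 = \frac{11546081}{338}$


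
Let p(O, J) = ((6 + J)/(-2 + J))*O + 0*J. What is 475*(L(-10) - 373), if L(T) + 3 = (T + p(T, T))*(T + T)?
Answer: -155800/3 ≈ -51933.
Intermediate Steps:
p(O, J) = O*(6 + J)/(-2 + J) (p(O, J) = ((6 + J)/(-2 + J))*O + 0 = O*(6 + J)/(-2 + J) + 0 = O*(6 + J)/(-2 + J))
L(T) = -3 + 2*T*(T + T*(6 + T)/(-2 + T)) (L(T) = -3 + (T + T*(6 + T)/(-2 + T))*(T + T) = -3 + (T + T*(6 + T)/(-2 + T))*(2*T) = -3 + 2*T*(T + T*(6 + T)/(-2 + T)))
475*(L(-10) - 373) = 475*((6 - 3*(-10) + 4*(-10)³ + 8*(-10)²)/(-2 - 10) - 373) = 475*((6 + 30 + 4*(-1000) + 8*100)/(-12) - 373) = 475*(-(6 + 30 - 4000 + 800)/12 - 373) = 475*(-1/12*(-3164) - 373) = 475*(791/3 - 373) = 475*(-328/3) = -155800/3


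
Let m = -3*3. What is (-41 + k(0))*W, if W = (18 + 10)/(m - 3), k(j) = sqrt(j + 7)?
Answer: 287/3 - 7*sqrt(7)/3 ≈ 89.493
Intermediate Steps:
m = -9
k(j) = sqrt(7 + j)
W = -7/3 (W = (18 + 10)/(-9 - 3) = 28/(-12) = 28*(-1/12) = -7/3 ≈ -2.3333)
(-41 + k(0))*W = (-41 + sqrt(7 + 0))*(-7/3) = (-41 + sqrt(7))*(-7/3) = 287/3 - 7*sqrt(7)/3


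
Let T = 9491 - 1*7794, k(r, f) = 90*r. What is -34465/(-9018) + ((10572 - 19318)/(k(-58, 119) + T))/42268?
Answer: 641533459211/167858982369 ≈ 3.8219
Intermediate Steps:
T = 1697 (T = 9491 - 7794 = 1697)
-34465/(-9018) + ((10572 - 19318)/(k(-58, 119) + T))/42268 = -34465/(-9018) + ((10572 - 19318)/(90*(-58) + 1697))/42268 = -34465*(-1/9018) - 8746/(-5220 + 1697)*(1/42268) = 34465/9018 - 8746/(-3523)*(1/42268) = 34465/9018 - 8746*(-1/3523)*(1/42268) = 34465/9018 + (8746/3523)*(1/42268) = 34465/9018 + 4373/74455082 = 641533459211/167858982369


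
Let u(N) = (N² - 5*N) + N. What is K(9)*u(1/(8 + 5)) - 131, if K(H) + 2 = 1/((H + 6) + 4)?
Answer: -418754/3211 ≈ -130.41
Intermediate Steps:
K(H) = -2 + 1/(10 + H) (K(H) = -2 + 1/((H + 6) + 4) = -2 + 1/((6 + H) + 4) = -2 + 1/(10 + H))
u(N) = N² - 4*N
K(9)*u(1/(8 + 5)) - 131 = ((-19 - 2*9)/(10 + 9))*((-4 + 1/(8 + 5))/(8 + 5)) - 131 = ((-19 - 18)/19)*((-4 + 1/13)/13) - 131 = ((1/19)*(-37))*((-4 + 1/13)/13) - 131 = -37*(-51)/(247*13) - 131 = -37/19*(-51/169) - 131 = 1887/3211 - 131 = -418754/3211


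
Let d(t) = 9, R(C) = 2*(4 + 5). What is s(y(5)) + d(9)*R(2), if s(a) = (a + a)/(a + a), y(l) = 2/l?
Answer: 163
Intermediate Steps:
R(C) = 18 (R(C) = 2*9 = 18)
s(a) = 1 (s(a) = (2*a)/((2*a)) = (2*a)*(1/(2*a)) = 1)
s(y(5)) + d(9)*R(2) = 1 + 9*18 = 1 + 162 = 163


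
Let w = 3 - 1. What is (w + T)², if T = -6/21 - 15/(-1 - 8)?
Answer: 5041/441 ≈ 11.431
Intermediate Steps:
w = 2
T = 29/21 (T = -6*1/21 - 15/(-9) = -2/7 - 15*(-⅑) = -2/7 + 5/3 = 29/21 ≈ 1.3810)
(w + T)² = (2 + 29/21)² = (71/21)² = 5041/441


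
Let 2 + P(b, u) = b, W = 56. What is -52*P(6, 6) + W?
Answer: -152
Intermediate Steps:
P(b, u) = -2 + b
-52*P(6, 6) + W = -52*(-2 + 6) + 56 = -52*4 + 56 = -208 + 56 = -152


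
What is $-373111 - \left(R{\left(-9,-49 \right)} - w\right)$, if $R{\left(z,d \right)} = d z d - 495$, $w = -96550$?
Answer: $-447557$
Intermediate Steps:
$R{\left(z,d \right)} = -495 + z d^{2}$ ($R{\left(z,d \right)} = z d^{2} - 495 = -495 + z d^{2}$)
$-373111 - \left(R{\left(-9,-49 \right)} - w\right) = -373111 - \left(\left(-495 - 9 \left(-49\right)^{2}\right) - -96550\right) = -373111 - \left(\left(-495 - 21609\right) + 96550\right) = -373111 - \left(-22104 + 96550\right) = -373111 - 74446 = -447557$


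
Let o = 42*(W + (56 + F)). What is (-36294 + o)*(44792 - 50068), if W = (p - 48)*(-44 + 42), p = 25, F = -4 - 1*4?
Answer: 170657496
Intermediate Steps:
F = -8 (F = -4 - 4 = -8)
W = 46 (W = (25 - 48)*(-44 + 42) = -23*(-2) = 46)
o = 3948 (o = 42*(46 + (56 - 8)) = 42*(46 + 48) = 42*94 = 3948)
(-36294 + o)*(44792 - 50068) = (-36294 + 3948)*(44792 - 50068) = -32346*(-5276) = 170657496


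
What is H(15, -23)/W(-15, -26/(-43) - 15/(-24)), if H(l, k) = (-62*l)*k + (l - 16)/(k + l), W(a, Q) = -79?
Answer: -171121/632 ≈ -270.76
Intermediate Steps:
H(l, k) = (-16 + l)/(k + l) - 62*k*l (H(l, k) = -62*k*l + (-16 + l)/(k + l) = (-16 + l)/(k + l) - 62*k*l)
H(15, -23)/W(-15, -26/(-43) - 15/(-24)) = ((-16 + 15 - 62*(-23)*15**2 - 62*15*(-23)**2)/(-23 + 15))/(-79) = ((-16 + 15 - 62*(-23)*225 - 62*15*529)/(-8))*(-1/79) = -(-16 + 15 + 320850 - 491970)/8*(-1/79) = -1/8*(-171121)*(-1/79) = (171121/8)*(-1/79) = -171121/632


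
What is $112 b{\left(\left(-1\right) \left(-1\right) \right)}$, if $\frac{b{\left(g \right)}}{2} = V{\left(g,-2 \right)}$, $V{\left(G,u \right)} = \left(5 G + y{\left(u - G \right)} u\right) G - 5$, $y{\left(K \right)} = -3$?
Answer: $1344$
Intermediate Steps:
$V{\left(G,u \right)} = -5 + G \left(- 3 u + 5 G\right)$ ($V{\left(G,u \right)} = \left(5 G - 3 u\right) G - 5 = \left(- 3 u + 5 G\right) G - 5 = G \left(- 3 u + 5 G\right) - 5 = -5 + G \left(- 3 u + 5 G\right)$)
$b{\left(g \right)} = -10 + 10 g^{2} + 12 g$ ($b{\left(g \right)} = 2 \left(-5 + 5 g^{2} - 3 g \left(-2\right)\right) = 2 \left(-5 + 5 g^{2} + 6 g\right) = -10 + 10 g^{2} + 12 g$)
$112 b{\left(\left(-1\right) \left(-1\right) \right)} = 112 \left(-10 + 10 \left(\left(-1\right) \left(-1\right)\right)^{2} + 12 \left(\left(-1\right) \left(-1\right)\right)\right) = 112 \left(-10 + 10 \cdot 1^{2} + 12 \cdot 1\right) = 112 \left(-10 + 10 \cdot 1 + 12\right) = 112 \left(-10 + 10 + 12\right) = 112 \cdot 12 = 1344$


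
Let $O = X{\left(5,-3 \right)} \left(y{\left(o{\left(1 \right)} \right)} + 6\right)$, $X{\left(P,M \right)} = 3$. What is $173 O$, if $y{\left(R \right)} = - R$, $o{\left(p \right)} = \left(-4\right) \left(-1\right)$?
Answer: $1038$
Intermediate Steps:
$o{\left(p \right)} = 4$
$O = 6$ ($O = 3 \left(\left(-1\right) 4 + 6\right) = 3 \left(-4 + 6\right) = 3 \cdot 2 = 6$)
$173 O = 173 \cdot 6 = 1038$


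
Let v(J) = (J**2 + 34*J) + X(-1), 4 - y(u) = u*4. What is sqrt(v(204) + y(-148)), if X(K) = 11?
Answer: sqrt(49159) ≈ 221.72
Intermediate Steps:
y(u) = 4 - 4*u (y(u) = 4 - u*4 = 4 - 4*u)
v(J) = 11 + J**2 + 34*J (v(J) = (J**2 + 34*J) + 11 = 11 + J**2 + 34*J)
sqrt(v(204) + y(-148)) = sqrt((11 + 204**2 + 34*204) + (4 - 4*(-148))) = sqrt((11 + 41616 + 6936) + (4 + 592)) = sqrt(48563 + 596) = sqrt(49159)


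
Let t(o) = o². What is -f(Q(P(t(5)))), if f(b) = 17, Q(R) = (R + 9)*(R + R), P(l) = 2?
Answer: -17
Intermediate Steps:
Q(R) = 2*R*(9 + R) (Q(R) = (9 + R)*(2*R) = 2*R*(9 + R))
-f(Q(P(t(5)))) = -1*17 = -17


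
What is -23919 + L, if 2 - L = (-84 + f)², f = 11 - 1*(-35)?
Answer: -25361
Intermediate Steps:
f = 46 (f = 11 + 35 = 46)
L = -1442 (L = 2 - (-84 + 46)² = 2 - 1*(-38)² = 2 - 1*1444 = 2 - 1444 = -1442)
-23919 + L = -23919 - 1442 = -25361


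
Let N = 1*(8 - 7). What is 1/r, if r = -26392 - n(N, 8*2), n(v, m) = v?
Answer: -1/26393 ≈ -3.7889e-5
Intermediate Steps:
N = 1 (N = 1*1 = 1)
r = -26393 (r = -26392 - 1*1 = -26392 - 1 = -26393)
1/r = 1/(-26393) = -1/26393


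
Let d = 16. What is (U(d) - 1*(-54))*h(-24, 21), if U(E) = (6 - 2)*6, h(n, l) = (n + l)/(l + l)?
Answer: -39/7 ≈ -5.5714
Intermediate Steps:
h(n, l) = (l + n)/(2*l) (h(n, l) = (l + n)/((2*l)) = (l + n)*(1/(2*l)) = (l + n)/(2*l))
U(E) = 24 (U(E) = 4*6 = 24)
(U(d) - 1*(-54))*h(-24, 21) = (24 - 1*(-54))*((½)*(21 - 24)/21) = (24 + 54)*((½)*(1/21)*(-3)) = 78*(-1/14) = -39/7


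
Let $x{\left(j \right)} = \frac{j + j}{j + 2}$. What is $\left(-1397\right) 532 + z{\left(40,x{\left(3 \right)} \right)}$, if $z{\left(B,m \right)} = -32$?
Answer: $-743236$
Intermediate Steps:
$x{\left(j \right)} = \frac{2 j}{2 + j}$
$\left(-1397\right) 532 + z{\left(40,x{\left(3 \right)} \right)} = \left(-1397\right) 532 - 32 = -743204 - 32 = -743236$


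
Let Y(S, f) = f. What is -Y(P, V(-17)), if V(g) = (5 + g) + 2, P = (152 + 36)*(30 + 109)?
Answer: 10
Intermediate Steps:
P = 26132 (P = 188*139 = 26132)
V(g) = 7 + g
-Y(P, V(-17)) = -(7 - 17) = -1*(-10) = 10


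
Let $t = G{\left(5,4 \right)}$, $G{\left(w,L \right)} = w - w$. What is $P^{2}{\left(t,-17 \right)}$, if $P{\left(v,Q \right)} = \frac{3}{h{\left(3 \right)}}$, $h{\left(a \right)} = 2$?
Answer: $\frac{9}{4} \approx 2.25$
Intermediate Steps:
$G{\left(w,L \right)} = 0$
$t = 0$
$P{\left(v,Q \right)} = \frac{3}{2}$
$P^{2}{\left(t,-17 \right)} = \left(\frac{3}{2}\right)^{2} = \frac{9}{4}$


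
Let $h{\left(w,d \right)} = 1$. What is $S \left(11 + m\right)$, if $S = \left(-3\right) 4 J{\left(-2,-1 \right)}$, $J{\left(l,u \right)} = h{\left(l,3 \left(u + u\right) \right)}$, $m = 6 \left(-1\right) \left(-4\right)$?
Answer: $-420$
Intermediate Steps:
$m = 24$ ($m = \left(-6\right) \left(-4\right) = 24$)
$J{\left(l,u \right)} = 1$
$S = -12$ ($S = \left(-3\right) 4 \cdot 1 = \left(-12\right) 1 = -12$)
$S \left(11 + m\right) = - 12 \left(11 + 24\right) = \left(-12\right) 35 = -420$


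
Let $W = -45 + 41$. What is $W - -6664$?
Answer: $6660$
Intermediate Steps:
$W = -4$
$W - -6664 = -4 - -6664 = -4 + 6664 = 6660$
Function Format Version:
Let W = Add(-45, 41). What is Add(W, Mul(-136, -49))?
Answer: 6660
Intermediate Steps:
W = -4
Add(W, Mul(-136, -49)) = Add(-4, Mul(-136, -49)) = Add(-4, 6664) = 6660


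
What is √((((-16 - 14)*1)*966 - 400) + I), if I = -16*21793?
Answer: 2*I*√94517 ≈ 614.87*I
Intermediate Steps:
I = -348688
√((((-16 - 14)*1)*966 - 400) + I) = √((((-16 - 14)*1)*966 - 400) - 348688) = √((-30*1*966 - 400) - 348688) = √((-30*966 - 400) - 348688) = √((-28980 - 400) - 348688) = √(-29380 - 348688) = √(-378068) = 2*I*√94517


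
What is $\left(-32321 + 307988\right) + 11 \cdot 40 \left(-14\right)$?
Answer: $269507$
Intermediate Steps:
$\left(-32321 + 307988\right) + 11 \cdot 40 \left(-14\right) = 275667 + 440 \left(-14\right) = 275667 - 6160 = 269507$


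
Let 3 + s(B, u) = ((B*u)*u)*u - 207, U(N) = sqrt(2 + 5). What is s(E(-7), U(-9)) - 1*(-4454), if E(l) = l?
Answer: 4244 - 49*sqrt(7) ≈ 4114.4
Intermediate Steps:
U(N) = sqrt(7)
s(B, u) = -210 + B*u**3 (s(B, u) = -3 + (((B*u)*u)*u - 207) = -3 + ((B*u**2)*u - 207) = -3 + (B*u**3 - 207) = -3 + (-207 + B*u**3) = -210 + B*u**3)
s(E(-7), U(-9)) - 1*(-4454) = (-210 - 7*7*sqrt(7)) - 1*(-4454) = (-210 - 49*sqrt(7)) + 4454 = 4244 - 49*sqrt(7)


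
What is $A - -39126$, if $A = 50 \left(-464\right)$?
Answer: $15926$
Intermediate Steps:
$A = -23200$
$A - -39126 = -23200 - -39126 = -23200 + 39126 = 15926$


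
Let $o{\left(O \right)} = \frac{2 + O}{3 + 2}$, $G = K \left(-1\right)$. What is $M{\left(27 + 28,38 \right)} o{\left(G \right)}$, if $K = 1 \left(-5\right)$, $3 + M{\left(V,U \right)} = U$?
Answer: $49$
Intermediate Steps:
$M{\left(V,U \right)} = -3 + U$
$K = -5$
$G = 5$ ($G = \left(-5\right) \left(-1\right) = 5$)
$o{\left(O \right)} = \frac{2}{5} + \frac{O}{5}$ ($o{\left(O \right)} = \frac{2 + O}{5} = \left(2 + O\right) \frac{1}{5} = \frac{2}{5} + \frac{O}{5}$)
$M{\left(27 + 28,38 \right)} o{\left(G \right)} = \left(-3 + 38\right) \left(\frac{2}{5} + \frac{1}{5} \cdot 5\right) = 35 \left(\frac{2}{5} + 1\right) = 35 \cdot \frac{7}{5} = 49$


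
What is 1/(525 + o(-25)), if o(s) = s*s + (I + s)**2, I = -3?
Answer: 1/1934 ≈ 0.00051706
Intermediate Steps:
o(s) = s**2 + (-3 + s)**2 (o(s) = s*s + (-3 + s)**2 = s**2 + (-3 + s)**2)
1/(525 + o(-25)) = 1/(525 + ((-25)**2 + (-3 - 25)**2)) = 1/(525 + (625 + (-28)**2)) = 1/(525 + (625 + 784)) = 1/(525 + 1409) = 1/1934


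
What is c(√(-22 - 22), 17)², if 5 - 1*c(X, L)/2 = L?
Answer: 576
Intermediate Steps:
c(X, L) = 10 - 2*L
c(√(-22 - 22), 17)² = (10 - 2*17)² = (10 - 34)² = (-24)² = 576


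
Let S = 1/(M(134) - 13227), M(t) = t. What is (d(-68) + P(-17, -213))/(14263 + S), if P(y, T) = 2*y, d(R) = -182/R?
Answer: -4648015/2116448524 ≈ -0.0021961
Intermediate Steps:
S = -1/13093 (S = 1/(134 - 13227) = 1/(-13093) = -1/13093 ≈ -7.6377e-5)
(d(-68) + P(-17, -213))/(14263 + S) = (-182/(-68) + 2*(-17))/(14263 - 1/13093) = (-182*(-1/68) - 34)/(186745458/13093) = (91/34 - 34)*(13093/186745458) = -1065/34*13093/186745458 = -4648015/2116448524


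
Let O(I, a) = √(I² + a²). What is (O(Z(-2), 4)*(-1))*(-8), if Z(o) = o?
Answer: 16*√5 ≈ 35.777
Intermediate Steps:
(O(Z(-2), 4)*(-1))*(-8) = (√((-2)² + 4²)*(-1))*(-8) = (√(4 + 16)*(-1))*(-8) = (√20*(-1))*(-8) = ((2*√5)*(-1))*(-8) = -2*√5*(-8) = 16*√5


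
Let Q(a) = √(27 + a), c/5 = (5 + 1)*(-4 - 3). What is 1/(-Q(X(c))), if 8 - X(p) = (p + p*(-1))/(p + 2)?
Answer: -√35/35 ≈ -0.16903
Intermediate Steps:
c = -210 (c = 5*((5 + 1)*(-4 - 3)) = 5*(6*(-7)) = 5*(-42) = -210)
X(p) = 8 (X(p) = 8 - (p + p*(-1))/(p + 2) = 8 - (p - p)/(2 + p) = 8 - 0/(2 + p) = 8 - 1*0 = 8 + 0 = 8)
1/(-Q(X(c))) = 1/(-√(27 + 8)) = 1/(-√35) = -√35/35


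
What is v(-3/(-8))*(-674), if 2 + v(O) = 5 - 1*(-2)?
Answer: -3370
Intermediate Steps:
v(O) = 5 (v(O) = -2 + (5 - 1*(-2)) = -2 + (5 + 2) = -2 + 7 = 5)
v(-3/(-8))*(-674) = 5*(-674) = -3370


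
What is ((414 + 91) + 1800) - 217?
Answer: 2088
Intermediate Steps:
((414 + 91) + 1800) - 217 = (505 + 1800) - 217 = 2305 - 217 = 2088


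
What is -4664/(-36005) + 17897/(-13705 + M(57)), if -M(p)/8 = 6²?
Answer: -579118133/503817965 ≈ -1.1495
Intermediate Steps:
M(p) = -288 (M(p) = -8*6² = -8*36 = -288)
-4664/(-36005) + 17897/(-13705 + M(57)) = -4664/(-36005) + 17897/(-13705 - 288) = -4664*(-1/36005) + 17897/(-13993) = 4664/36005 + 17897*(-1/13993) = 4664/36005 - 17897/13993 = -579118133/503817965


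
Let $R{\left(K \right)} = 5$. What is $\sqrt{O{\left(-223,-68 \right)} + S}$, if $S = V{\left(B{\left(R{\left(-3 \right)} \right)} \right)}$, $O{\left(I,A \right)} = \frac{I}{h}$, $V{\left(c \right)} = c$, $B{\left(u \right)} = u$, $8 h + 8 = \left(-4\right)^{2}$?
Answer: $i \sqrt{218} \approx 14.765 i$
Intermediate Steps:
$h = 1$ ($h = -1 + \frac{\left(-4\right)^{2}}{8} = -1 + \frac{1}{8} \cdot 16 = -1 + 2 = 1$)
$O{\left(I,A \right)} = I$ ($O{\left(I,A \right)} = \frac{I}{1} = I 1 = I$)
$S = 5$
$\sqrt{O{\left(-223,-68 \right)} + S} = \sqrt{-223 + 5} = \sqrt{-218} = i \sqrt{218}$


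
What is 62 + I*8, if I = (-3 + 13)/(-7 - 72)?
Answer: 4818/79 ≈ 60.987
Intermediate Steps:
I = -10/79 (I = 10/(-79) = 10*(-1/79) = -10/79 ≈ -0.12658)
62 + I*8 = 62 - 10/79*8 = 62 - 80/79 = 4818/79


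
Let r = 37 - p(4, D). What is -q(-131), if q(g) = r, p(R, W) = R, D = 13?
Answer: -33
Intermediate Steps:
r = 33 (r = 37 - 1*4 = 37 - 4 = 33)
q(g) = 33
-q(-131) = -1*33 = -33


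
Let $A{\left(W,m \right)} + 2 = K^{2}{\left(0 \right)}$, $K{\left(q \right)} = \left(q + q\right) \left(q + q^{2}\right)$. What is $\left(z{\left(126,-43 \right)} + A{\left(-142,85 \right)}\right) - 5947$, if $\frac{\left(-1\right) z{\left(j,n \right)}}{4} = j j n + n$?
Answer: $2724895$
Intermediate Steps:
$z{\left(j,n \right)} = - 4 n - 4 n j^{2}$ ($z{\left(j,n \right)} = - 4 \left(j j n + n\right) = - 4 \left(j^{2} n + n\right) = - 4 \left(n j^{2} + n\right) = - 4 \left(n + n j^{2}\right) = - 4 n - 4 n j^{2}$)
$K{\left(q \right)} = 2 q \left(q + q^{2}\right)$
$A{\left(W,m \right)} = -2$ ($A{\left(W,m \right)} = -2 + \left(2 \cdot 0^{2} \left(1 + 0\right)\right)^{2} = -2 + \left(2 \cdot 0 \cdot 1\right)^{2} = -2 + 0^{2} = -2 + 0 = -2$)
$\left(z{\left(126,-43 \right)} + A{\left(-142,85 \right)}\right) - 5947 = \left(\left(-4\right) \left(-43\right) \left(1 + 126^{2}\right) - 2\right) - 5947 = \left(\left(-4\right) \left(-43\right) \left(1 + 15876\right) - 2\right) - 5947 = \left(\left(-4\right) \left(-43\right) 15877 - 2\right) - 5947 = \left(2730844 - 2\right) - 5947 = 2730842 - 5947 = 2724895$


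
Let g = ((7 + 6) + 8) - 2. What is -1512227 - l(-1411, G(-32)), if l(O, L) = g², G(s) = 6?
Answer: -1512588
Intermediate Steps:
g = 19 (g = (13 + 8) - 2 = 21 - 2 = 19)
l(O, L) = 361 (l(O, L) = 19² = 361)
-1512227 - l(-1411, G(-32)) = -1512227 - 1*361 = -1512227 - 361 = -1512588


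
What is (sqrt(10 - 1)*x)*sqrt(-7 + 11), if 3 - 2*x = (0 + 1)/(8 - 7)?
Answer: 6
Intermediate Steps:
x = 1 (x = 3/2 - (0 + 1)/(2*(8 - 7)) = 3/2 - 1/(2*1) = 3/2 - 1/2 = 1)
(sqrt(10 - 1)*x)*sqrt(-7 + 11) = (sqrt(10 - 1)*1)*sqrt(-7 + 11) = (sqrt(9)*1)*sqrt(4) = (3*1)*2 = 3*2 = 6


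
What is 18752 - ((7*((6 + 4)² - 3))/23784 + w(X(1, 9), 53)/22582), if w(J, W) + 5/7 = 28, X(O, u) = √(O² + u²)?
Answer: 35250253844521/1879816008 ≈ 18752.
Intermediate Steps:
w(J, W) = 191/7 (w(J, W) = -5/7 + 28 = 191/7)
18752 - ((7*((6 + 4)² - 3))/23784 + w(X(1, 9), 53)/22582) = 18752 - ((7*((6 + 4)² - 3))/23784 + (191/7)/22582) = 18752 - ((7*(10² - 3))*(1/23784) + (191/7)*(1/22582)) = 18752 - ((7*(100 - 3))*(1/23784) + 191/158074) = 18752 - ((7*97)*(1/23784) + 191/158074) = 18752 - (679*(1/23784) + 191/158074) = 18752 - (679/23784 + 191/158074) = 18752 - 1*55937495/1879816008 = 18752 - 55937495/1879816008 = 35250253844521/1879816008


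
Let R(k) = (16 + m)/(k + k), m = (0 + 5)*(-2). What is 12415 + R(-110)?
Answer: 1365647/110 ≈ 12415.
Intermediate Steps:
m = -10 (m = 5*(-2) = -10)
R(k) = 3/k (R(k) = (16 - 10)/(k + k) = 6/((2*k)) = 6*(1/(2*k)) = 3/k)
12415 + R(-110) = 12415 + 3/(-110) = 12415 + 3*(-1/110) = 12415 - 3/110 = 1365647/110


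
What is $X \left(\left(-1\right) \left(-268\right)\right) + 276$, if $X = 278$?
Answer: $74780$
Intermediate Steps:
$X \left(\left(-1\right) \left(-268\right)\right) + 276 = 278 \left(\left(-1\right) \left(-268\right)\right) + 276 = 278 \cdot 268 + 276 = 74504 + 276 = 74780$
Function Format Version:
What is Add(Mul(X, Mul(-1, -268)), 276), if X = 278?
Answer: 74780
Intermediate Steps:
Add(Mul(X, Mul(-1, -268)), 276) = Add(Mul(278, Mul(-1, -268)), 276) = Add(Mul(278, 268), 276) = Add(74504, 276) = 74780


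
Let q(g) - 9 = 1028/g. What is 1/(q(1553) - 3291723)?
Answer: -1553/5112030814 ≈ -3.0379e-7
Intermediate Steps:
q(g) = 9 + 1028/g
1/(q(1553) - 3291723) = 1/((9 + 1028/1553) - 3291723) = 1/(15005/1553 - 3291723) = 1/(-5112030814/1553) = -1553/5112030814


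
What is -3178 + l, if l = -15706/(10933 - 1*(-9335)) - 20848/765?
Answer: -920546591/287130 ≈ -3206.0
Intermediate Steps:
l = -8047451/287130 (l = -15706/(10933 + 9335) - 20848*1/765 = -15706/20268 - 20848/765 = -15706*1/20268 - 20848/765 = -7853/10134 - 20848/765 = -8047451/287130 ≈ -28.027)
-3178 + l = -3178 - 8047451/287130 = -920546591/287130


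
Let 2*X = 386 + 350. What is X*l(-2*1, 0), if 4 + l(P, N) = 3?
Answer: -368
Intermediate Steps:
l(P, N) = -1 (l(P, N) = -4 + 3 = -1)
X = 368 (X = (386 + 350)/2 = (1/2)*736 = 368)
X*l(-2*1, 0) = 368*(-1) = -368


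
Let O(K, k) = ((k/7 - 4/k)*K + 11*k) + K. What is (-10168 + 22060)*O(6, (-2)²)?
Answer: 3948144/7 ≈ 5.6402e+5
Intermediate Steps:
O(K, k) = K + 11*k + K*(-4/k + k/7) (O(K, k) = ((k*(⅐) - 4/k)*K + 11*k) + K = ((k/7 - 4/k)*K + 11*k) + K = ((-4/k + k/7)*K + 11*k) + K = (K*(-4/k + k/7) + 11*k) + K = (11*k + K*(-4/k + k/7)) + K = K + 11*k + K*(-4/k + k/7))
(-10168 + 22060)*O(6, (-2)²) = (-10168 + 22060)*(6 + 11*(-2)² - 4*6/(-2)² + (⅐)*6*(-2)²) = 11892*(6 + 11*4 - 4*6/4 + (⅐)*6*4) = 11892*(6 + 44 - 4*6*¼ + 24/7) = 11892*(6 + 44 - 6 + 24/7) = 11892*(332/7) = 3948144/7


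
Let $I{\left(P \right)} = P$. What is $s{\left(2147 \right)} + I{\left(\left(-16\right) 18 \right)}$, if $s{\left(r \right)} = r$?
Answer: $1859$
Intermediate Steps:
$s{\left(2147 \right)} + I{\left(\left(-16\right) 18 \right)} = 2147 - 288 = 1859$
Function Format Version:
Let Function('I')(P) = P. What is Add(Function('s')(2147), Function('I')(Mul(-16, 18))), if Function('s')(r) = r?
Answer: 1859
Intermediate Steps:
Add(Function('s')(2147), Function('I')(Mul(-16, 18))) = Add(2147, Mul(-16, 18)) = Add(2147, -288) = 1859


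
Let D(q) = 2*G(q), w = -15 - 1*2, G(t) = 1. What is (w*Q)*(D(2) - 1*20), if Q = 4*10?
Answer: 12240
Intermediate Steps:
w = -17 (w = -15 - 2 = -17)
Q = 40
D(q) = 2 (D(q) = 2*1 = 2)
(w*Q)*(D(2) - 1*20) = (-17*40)*(2 - 1*20) = -680*(2 - 20) = -680*(-18) = 12240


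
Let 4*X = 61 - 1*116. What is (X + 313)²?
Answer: 1432809/16 ≈ 89551.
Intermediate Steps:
X = -55/4 (X = (61 - 1*116)/4 = (61 - 116)/4 = (¼)*(-55) = -55/4 ≈ -13.750)
(X + 313)² = (-55/4 + 313)² = (1197/4)² = 1432809/16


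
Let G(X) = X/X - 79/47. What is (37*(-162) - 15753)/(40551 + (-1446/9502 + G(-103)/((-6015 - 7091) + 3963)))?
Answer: -4036252039167/7526253851570 ≈ -0.53629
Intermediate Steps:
G(X) = -32/47 (G(X) = 1 - 79*1/47 = 1 - 79/47 = -32/47)
(37*(-162) - 15753)/(40551 + (-1446/9502 + G(-103)/((-6015 - 7091) + 3963))) = (37*(-162) - 15753)/(40551 + (-1446/9502 - 32/(47*((-6015 - 7091) + 3963)))) = (-5994 - 15753)/(40551 + (-1446*1/9502 - 32/(47*(-13106 + 3963)))) = -21747/(40551 + (-723/4751 - 32/47/(-9143))) = -21747/(40551 + (-723/4751 - 32/47*(-1/9143))) = -21747/(40551 + (-723/4751 + 32/429721)) = -21747/(40551 - 310536251/2041604471) = -21747/82788792367270/2041604471 = -21747*2041604471/82788792367270 = -4036252039167/7526253851570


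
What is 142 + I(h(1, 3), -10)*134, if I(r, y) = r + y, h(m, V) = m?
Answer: -1064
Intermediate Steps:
142 + I(h(1, 3), -10)*134 = 142 + (1 - 10)*134 = 142 - 9*134 = 142 - 1206 = -1064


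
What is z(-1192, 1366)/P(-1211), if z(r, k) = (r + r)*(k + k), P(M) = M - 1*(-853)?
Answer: 3256544/179 ≈ 18193.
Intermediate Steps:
P(M) = 853 + M (P(M) = M + 853 = 853 + M)
z(r, k) = 4*k*r (z(r, k) = (2*r)*(2*k) = 4*k*r)
z(-1192, 1366)/P(-1211) = (4*1366*(-1192))/(853 - 1211) = -6513088/(-358) = -6513088*(-1/358) = 3256544/179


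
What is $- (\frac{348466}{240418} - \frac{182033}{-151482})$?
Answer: $- \frac{48275168203}{18209499738} \approx -2.6511$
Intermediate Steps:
$- (\frac{348466}{240418} - \frac{182033}{-151482}) = - (348466 \cdot \frac{1}{240418} - - \frac{182033}{151482}) = - (\frac{174233}{120209} + \frac{182033}{151482}) = \left(-1\right) \frac{48275168203}{18209499738} = - \frac{48275168203}{18209499738}$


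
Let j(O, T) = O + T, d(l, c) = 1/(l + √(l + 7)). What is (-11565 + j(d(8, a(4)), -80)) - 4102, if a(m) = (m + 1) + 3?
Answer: -771595/49 - √15/49 ≈ -15747.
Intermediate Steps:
a(m) = 4 + m (a(m) = (1 + m) + 3 = 4 + m)
d(l, c) = 1/(l + √(7 + l))
(-11565 + j(d(8, a(4)), -80)) - 4102 = (-11565 + (1/(8 + √(7 + 8)) - 80)) - 4102 = (-11565 + (1/(8 + √15) - 80)) - 4102 = (-11565 + (-80 + 1/(8 + √15))) - 4102 = (-11645 + 1/(8 + √15)) - 4102 = -15747 + 1/(8 + √15)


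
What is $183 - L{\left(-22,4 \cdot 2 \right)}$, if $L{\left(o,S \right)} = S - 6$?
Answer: $181$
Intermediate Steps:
$L{\left(o,S \right)} = -6 + S$
$183 - L{\left(-22,4 \cdot 2 \right)} = 183 - \left(-6 + 4 \cdot 2\right) = 183 - \left(-6 + 8\right) = 183 - 2 = 181$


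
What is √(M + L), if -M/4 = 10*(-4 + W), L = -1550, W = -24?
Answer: I*√430 ≈ 20.736*I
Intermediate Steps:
M = 1120 (M = -40*(-4 - 24) = -40*(-28) = -4*(-280) = 1120)
√(M + L) = √(1120 - 1550) = √(-430) = I*√430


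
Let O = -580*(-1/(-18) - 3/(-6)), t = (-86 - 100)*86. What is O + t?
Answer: -146864/9 ≈ -16318.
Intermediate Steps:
t = -15996 (t = -186*86 = -15996)
O = -2900/9 (O = -580*(-1*(-1/18) - 3*(-⅙)) = -580*(1/18 + ½) = -580*5/9 = -2900/9 ≈ -322.22)
O + t = -2900/9 - 15996 = -146864/9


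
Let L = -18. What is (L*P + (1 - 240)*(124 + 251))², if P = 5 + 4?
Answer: 8061705369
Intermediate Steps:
P = 9
(L*P + (1 - 240)*(124 + 251))² = (-18*9 + (1 - 240)*(124 + 251))² = (-162 - 239*375)² = (-162 - 89625)² = (-89787)² = 8061705369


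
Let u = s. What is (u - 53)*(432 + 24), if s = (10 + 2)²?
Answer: 41496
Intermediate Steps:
s = 144 (s = 12² = 144)
u = 144
(u - 53)*(432 + 24) = (144 - 53)*(432 + 24) = 91*456 = 41496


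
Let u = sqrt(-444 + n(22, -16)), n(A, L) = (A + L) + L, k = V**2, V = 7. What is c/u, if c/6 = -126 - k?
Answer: 525*I*sqrt(454)/227 ≈ 49.279*I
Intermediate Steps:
k = 49 (k = 7**2 = 49)
n(A, L) = A + 2*L
u = I*sqrt(454) (u = sqrt(-444 + (22 + 2*(-16))) = sqrt(-444 + (22 - 32)) = sqrt(-444 - 10) = sqrt(-454) = I*sqrt(454) ≈ 21.307*I)
c = -1050 (c = 6*(-126 - 1*49) = 6*(-126 - 49) = 6*(-175) = -1050)
c/u = -1050*(-I*sqrt(454)/454) = -(-525)*I*sqrt(454)/227 = 525*I*sqrt(454)/227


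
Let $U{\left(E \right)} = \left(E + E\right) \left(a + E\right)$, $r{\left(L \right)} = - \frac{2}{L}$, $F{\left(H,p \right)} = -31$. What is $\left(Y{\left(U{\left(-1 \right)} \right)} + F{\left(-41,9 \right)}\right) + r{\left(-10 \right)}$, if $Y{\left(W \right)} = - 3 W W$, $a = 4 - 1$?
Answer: $- \frac{394}{5} \approx -78.8$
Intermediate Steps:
$a = 3$ ($a = 4 - 1 = 3$)
$U{\left(E \right)} = 2 E \left(3 + E\right)$ ($U{\left(E \right)} = \left(E + E\right) \left(3 + E\right) = 2 E \left(3 + E\right)$)
$Y{\left(W \right)} = - 3 W^{2}$
$\left(Y{\left(U{\left(-1 \right)} \right)} + F{\left(-41,9 \right)}\right) + r{\left(-10 \right)} = \left(- 3 \left(2 \left(-1\right) \left(3 - 1\right)\right)^{2} - 31\right) - \frac{2}{-10} = \left(- 3 \left(2 \left(-1\right) 2\right)^{2} - 31\right) - - \frac{1}{5} = \left(- 3 \left(-4\right)^{2} - 31\right) + \frac{1}{5} = \left(\left(-3\right) 16 - 31\right) + \frac{1}{5} = \left(-48 - 31\right) + \frac{1}{5} = -79 + \frac{1}{5} = - \frac{394}{5}$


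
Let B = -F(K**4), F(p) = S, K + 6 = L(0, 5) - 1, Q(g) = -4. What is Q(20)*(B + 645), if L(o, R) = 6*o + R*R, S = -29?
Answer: -2696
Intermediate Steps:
L(o, R) = R**2 + 6*o (L(o, R) = 6*o + R**2 = R**2 + 6*o)
K = 18 (K = -6 + ((5**2 + 6*0) - 1) = -6 + ((25 + 0) - 1) = -6 + (25 - 1) = -6 + 24 = 18)
F(p) = -29
B = 29 (B = -1*(-29) = 29)
Q(20)*(B + 645) = -4*(29 + 645) = -4*674 = -2696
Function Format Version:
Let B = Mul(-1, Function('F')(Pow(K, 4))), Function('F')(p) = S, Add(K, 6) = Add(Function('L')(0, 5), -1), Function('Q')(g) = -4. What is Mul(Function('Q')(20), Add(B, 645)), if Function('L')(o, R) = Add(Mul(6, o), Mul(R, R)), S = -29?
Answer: -2696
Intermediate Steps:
Function('L')(o, R) = Add(Pow(R, 2), Mul(6, o)) (Function('L')(o, R) = Add(Mul(6, o), Pow(R, 2)) = Add(Pow(R, 2), Mul(6, o)))
K = 18 (K = Add(-6, Add(Add(Pow(5, 2), Mul(6, 0)), -1)) = Add(-6, Add(Add(25, 0), -1)) = Add(-6, Add(25, -1)) = Add(-6, 24) = 18)
Function('F')(p) = -29
B = 29 (B = Mul(-1, -29) = 29)
Mul(Function('Q')(20), Add(B, 645)) = Mul(-4, Add(29, 645)) = Mul(-4, 674) = -2696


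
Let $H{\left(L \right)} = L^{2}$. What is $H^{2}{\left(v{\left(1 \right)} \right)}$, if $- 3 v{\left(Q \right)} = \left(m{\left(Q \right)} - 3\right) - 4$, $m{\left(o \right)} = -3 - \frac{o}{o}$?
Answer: $\frac{14641}{81} \approx 180.75$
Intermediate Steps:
$m{\left(o \right)} = -4$ ($m{\left(o \right)} = -3 - 1 = -4$)
$v{\left(Q \right)} = \frac{11}{3}$ ($v{\left(Q \right)} = - \frac{\left(-4 - 3\right) - 4}{3} = - \frac{-7 - 4}{3} = \left(- \frac{1}{3}\right) \left(-11\right) = \frac{11}{3}$)
$H^{2}{\left(v{\left(1 \right)} \right)} = \left(\left(\frac{11}{3}\right)^{2}\right)^{2} = \left(\frac{121}{9}\right)^{2} = \frac{14641}{81}$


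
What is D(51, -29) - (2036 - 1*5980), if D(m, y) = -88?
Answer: 3856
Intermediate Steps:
D(51, -29) - (2036 - 1*5980) = -88 - (2036 - 1*5980) = -88 - (2036 - 5980) = -88 - 1*(-3944) = -88 + 3944 = 3856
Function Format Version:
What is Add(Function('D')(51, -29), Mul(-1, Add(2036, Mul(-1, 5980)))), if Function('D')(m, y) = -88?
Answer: 3856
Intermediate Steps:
Add(Function('D')(51, -29), Mul(-1, Add(2036, Mul(-1, 5980)))) = Add(-88, Mul(-1, Add(2036, Mul(-1, 5980)))) = Add(-88, Mul(-1, Add(2036, -5980))) = Add(-88, Mul(-1, -3944)) = Add(-88, 3944) = 3856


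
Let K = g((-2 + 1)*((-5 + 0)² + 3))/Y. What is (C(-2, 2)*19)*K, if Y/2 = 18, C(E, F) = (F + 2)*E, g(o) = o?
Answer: 1064/9 ≈ 118.22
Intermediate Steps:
C(E, F) = E*(2 + F) (C(E, F) = (2 + F)*E = E*(2 + F))
Y = 36 (Y = 2*18 = 36)
K = -7/9 (K = ((-2 + 1)*((-5 + 0)² + 3))/36 = -((-5)² + 3)*(1/36) = -(25 + 3)*(1/36) = -1*28*(1/36) = -28*1/36 = -7/9 ≈ -0.77778)
(C(-2, 2)*19)*K = (-2*(2 + 2)*19)*(-7/9) = (-2*4*19)*(-7/9) = -8*19*(-7/9) = -152*(-7/9) = 1064/9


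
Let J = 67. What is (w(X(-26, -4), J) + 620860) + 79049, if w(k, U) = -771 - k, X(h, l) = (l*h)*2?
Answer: 698930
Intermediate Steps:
X(h, l) = 2*h*l (X(h, l) = (h*l)*2 = 2*h*l)
(w(X(-26, -4), J) + 620860) + 79049 = ((-771 - 2*(-26)*(-4)) + 620860) + 79049 = ((-771 - 1*208) + 620860) + 79049 = ((-771 - 208) + 620860) + 79049 = (-979 + 620860) + 79049 = 619881 + 79049 = 698930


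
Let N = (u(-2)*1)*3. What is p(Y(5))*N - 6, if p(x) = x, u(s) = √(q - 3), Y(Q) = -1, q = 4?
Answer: -9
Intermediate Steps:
u(s) = 1 (u(s) = √(4 - 3) = √1 = 1)
N = 3 (N = (1*1)*3 = 1*3 = 3)
p(Y(5))*N - 6 = -1*3 - 6 = -3 - 6 = -9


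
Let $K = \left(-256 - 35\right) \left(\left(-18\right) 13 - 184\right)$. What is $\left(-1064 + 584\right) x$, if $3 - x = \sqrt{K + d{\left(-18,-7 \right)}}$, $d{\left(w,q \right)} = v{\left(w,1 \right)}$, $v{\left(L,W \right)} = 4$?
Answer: $-1440 + 480 \sqrt{121642} \approx 1.6597 \cdot 10^{5}$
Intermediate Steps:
$d{\left(w,q \right)} = 4$
$K = 121638$ ($K = - 291 \left(-234 - 184\right) = \left(-291\right) \left(-418\right) = 121638$)
$x = 3 - \sqrt{121642}$ ($x = 3 - \sqrt{121638 + 4} = 3 - \sqrt{121642} \approx -345.77$)
$\left(-1064 + 584\right) x = \left(-1064 + 584\right) \left(3 - \sqrt{121642}\right) = - 480 \left(3 - \sqrt{121642}\right) = -1440 + 480 \sqrt{121642}$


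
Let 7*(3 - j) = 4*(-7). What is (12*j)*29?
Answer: 2436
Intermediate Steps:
j = 7 (j = 3 - 4*(-7)/7 = 3 - 1/7*(-28) = 3 + 4 = 7)
(12*j)*29 = (12*7)*29 = 84*29 = 2436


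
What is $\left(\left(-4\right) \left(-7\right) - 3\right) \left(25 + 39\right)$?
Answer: $1600$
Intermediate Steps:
$\left(\left(-4\right) \left(-7\right) - 3\right) \left(25 + 39\right) = \left(28 - 3\right) 64 = 25 \cdot 64 = 1600$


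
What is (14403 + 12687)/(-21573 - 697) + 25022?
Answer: 55721285/2227 ≈ 25021.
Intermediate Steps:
(14403 + 12687)/(-21573 - 697) + 25022 = 27090/(-22270) + 25022 = 27090*(-1/22270) + 25022 = -2709/2227 + 25022 = 55721285/2227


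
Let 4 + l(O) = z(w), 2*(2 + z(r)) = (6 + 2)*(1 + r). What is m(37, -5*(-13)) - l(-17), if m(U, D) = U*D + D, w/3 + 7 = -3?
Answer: 2592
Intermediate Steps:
w = -30 (w = -21 + 3*(-3) = -21 - 9 = -30)
z(r) = 2 + 4*r (z(r) = -2 + ((6 + 2)*(1 + r))/2 = -2 + (8*(1 + r))/2 = -2 + (8 + 8*r)/2 = -2 + (4 + 4*r) = 2 + 4*r)
l(O) = -122 (l(O) = -4 + (2 + 4*(-30)) = -4 + (2 - 120) = -4 - 118 = -122)
m(U, D) = D + D*U (m(U, D) = D*U + D = D + D*U)
m(37, -5*(-13)) - l(-17) = (-5*(-13))*(1 + 37) - 1*(-122) = 65*38 + 122 = 2470 + 122 = 2592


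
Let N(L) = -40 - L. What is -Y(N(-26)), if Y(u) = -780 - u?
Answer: 766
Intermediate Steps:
-Y(N(-26)) = -(-780 - (-40 - 1*(-26))) = -(-780 - (-40 + 26)) = -(-780 - 1*(-14)) = -(-780 + 14) = -1*(-766) = 766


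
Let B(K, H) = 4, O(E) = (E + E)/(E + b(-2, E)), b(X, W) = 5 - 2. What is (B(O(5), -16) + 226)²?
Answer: 52900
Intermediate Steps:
b(X, W) = 3
O(E) = 2*E/(3 + E) (O(E) = (E + E)/(E + 3) = (2*E)/(3 + E) = 2*E/(3 + E))
(B(O(5), -16) + 226)² = (4 + 226)² = 230² = 52900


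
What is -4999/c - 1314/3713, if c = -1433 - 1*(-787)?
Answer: 17712443/2398598 ≈ 7.3845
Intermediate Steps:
c = -646 (c = -1433 + 787 = -646)
-4999/c - 1314/3713 = -4999/(-646) - 1314/3713 = -4999*(-1/646) - 1314*1/3713 = 4999/646 - 1314/3713 = 17712443/2398598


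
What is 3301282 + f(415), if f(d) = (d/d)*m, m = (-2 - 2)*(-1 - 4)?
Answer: 3301302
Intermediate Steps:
m = 20 (m = -4*(-5) = 20)
f(d) = 20 (f(d) = (d/d)*20 = 1*20 = 20)
3301282 + f(415) = 3301282 + 20 = 3301302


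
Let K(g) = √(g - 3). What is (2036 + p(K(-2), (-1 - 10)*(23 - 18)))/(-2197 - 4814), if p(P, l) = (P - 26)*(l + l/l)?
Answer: -3440/7011 + 6*I*√5/779 ≈ -0.49066 + 0.017223*I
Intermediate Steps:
K(g) = √(-3 + g)
p(P, l) = (1 + l)*(-26 + P) (p(P, l) = (-26 + P)*(l + 1) = (-26 + P)*(1 + l) = (1 + l)*(-26 + P))
(2036 + p(K(-2), (-1 - 10)*(23 - 18)))/(-2197 - 4814) = (2036 + (-26 + √(-3 - 2) - 26*(-1 - 10)*(23 - 18) + √(-3 - 2)*((-1 - 10)*(23 - 18))))/(-2197 - 4814) = (2036 + (-26 + √(-5) - (-286)*5 + √(-5)*(-11*5)))/(-7011) = (2036 + (-26 + I*√5 - 26*(-55) + (I*√5)*(-55)))*(-1/7011) = (2036 + (-26 + I*√5 + 1430 - 55*I*√5))*(-1/7011) = (2036 + (1404 - 54*I*√5))*(-1/7011) = (3440 - 54*I*√5)*(-1/7011) = -3440/7011 + 6*I*√5/779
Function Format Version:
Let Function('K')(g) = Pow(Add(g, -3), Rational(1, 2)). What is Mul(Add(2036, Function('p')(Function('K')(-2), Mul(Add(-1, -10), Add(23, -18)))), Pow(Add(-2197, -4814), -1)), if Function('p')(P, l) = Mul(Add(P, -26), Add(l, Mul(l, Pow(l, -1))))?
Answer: Add(Rational(-3440, 7011), Mul(Rational(6, 779), I, Pow(5, Rational(1, 2)))) ≈ Add(-0.49066, Mul(0.017223, I))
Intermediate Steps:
Function('K')(g) = Pow(Add(-3, g), Rational(1, 2))
Function('p')(P, l) = Mul(Add(1, l), Add(-26, P)) (Function('p')(P, l) = Mul(Add(-26, P), Add(l, 1)) = Mul(Add(-26, P), Add(1, l)) = Mul(Add(1, l), Add(-26, P)))
Mul(Add(2036, Function('p')(Function('K')(-2), Mul(Add(-1, -10), Add(23, -18)))), Pow(Add(-2197, -4814), -1)) = Mul(Add(2036, Add(-26, Pow(Add(-3, -2), Rational(1, 2)), Mul(-26, Mul(Add(-1, -10), Add(23, -18))), Mul(Pow(Add(-3, -2), Rational(1, 2)), Mul(Add(-1, -10), Add(23, -18))))), Pow(Add(-2197, -4814), -1)) = Mul(Add(2036, Add(-26, Pow(-5, Rational(1, 2)), Mul(-26, Mul(-11, 5)), Mul(Pow(-5, Rational(1, 2)), Mul(-11, 5)))), Pow(-7011, -1)) = Mul(Add(2036, Add(-26, Mul(I, Pow(5, Rational(1, 2))), Mul(-26, -55), Mul(Mul(I, Pow(5, Rational(1, 2))), -55))), Rational(-1, 7011)) = Mul(Add(2036, Add(-26, Mul(I, Pow(5, Rational(1, 2))), 1430, Mul(-55, I, Pow(5, Rational(1, 2))))), Rational(-1, 7011)) = Mul(Add(2036, Add(1404, Mul(-54, I, Pow(5, Rational(1, 2))))), Rational(-1, 7011)) = Mul(Add(3440, Mul(-54, I, Pow(5, Rational(1, 2)))), Rational(-1, 7011)) = Add(Rational(-3440, 7011), Mul(Rational(6, 779), I, Pow(5, Rational(1, 2))))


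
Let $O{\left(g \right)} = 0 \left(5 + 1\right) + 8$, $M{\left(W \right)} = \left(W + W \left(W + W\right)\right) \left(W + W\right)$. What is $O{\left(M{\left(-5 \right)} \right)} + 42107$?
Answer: $42115$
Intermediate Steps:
$M{\left(W \right)} = 2 W \left(W + 2 W^{2}\right)$ ($M{\left(W \right)} = \left(W + W 2 W\right) 2 W = \left(W + 2 W^{2}\right) 2 W = 2 W \left(W + 2 W^{2}\right)$)
$O{\left(g \right)} = 8$ ($O{\left(g \right)} = 0 \cdot 6 + 8 = 0 + 8 = 8$)
$O{\left(M{\left(-5 \right)} \right)} + 42107 = 8 + 42107 = 42115$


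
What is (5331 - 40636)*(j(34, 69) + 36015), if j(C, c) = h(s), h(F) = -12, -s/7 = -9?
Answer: -1271085915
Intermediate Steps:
s = 63 (s = -7*(-9) = 63)
j(C, c) = -12
(5331 - 40636)*(j(34, 69) + 36015) = (5331 - 40636)*(-12 + 36015) = -35305*36003 = -1271085915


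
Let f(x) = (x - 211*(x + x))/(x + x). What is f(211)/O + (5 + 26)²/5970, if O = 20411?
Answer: 9179143/60926835 ≈ 0.15066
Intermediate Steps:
f(x) = -421/2 (f(x) = (x - 422*x)/((2*x)) = (x - 422*x)*(1/(2*x)) = (-421*x)*(1/(2*x)) = -421/2)
f(211)/O + (5 + 26)²/5970 = -421/2/20411 + (5 + 26)²/5970 = -421/2*1/20411 + 31²*(1/5970) = -421/40822 + 961*(1/5970) = -421/40822 + 961/5970 = 9179143/60926835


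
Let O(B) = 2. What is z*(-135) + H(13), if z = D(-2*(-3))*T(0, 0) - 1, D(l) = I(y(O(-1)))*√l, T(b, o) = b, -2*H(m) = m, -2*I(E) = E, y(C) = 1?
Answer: 257/2 ≈ 128.50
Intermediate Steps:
I(E) = -E/2
H(m) = -m/2
D(l) = -√l/2 (D(l) = (-½*1)*√l = -√l/2)
z = -1 (z = -√6/2*0 - 1 = 0 - 1 = -1)
z*(-135) + H(13) = -1*(-135) - ½*13 = 135 - 13/2 = 257/2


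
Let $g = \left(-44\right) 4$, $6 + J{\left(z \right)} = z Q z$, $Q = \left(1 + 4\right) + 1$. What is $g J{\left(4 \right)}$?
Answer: $-15840$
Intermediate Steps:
$Q = 6$ ($Q = 5 + 1 = 6$)
$J{\left(z \right)} = -6 + 6 z^{2}$ ($J{\left(z \right)} = -6 + z 6 z = -6 + 6 z z = -6 + 6 z^{2}$)
$g = -176$
$g J{\left(4 \right)} = - 176 \left(-6 + 6 \cdot 4^{2}\right) = - 176 \left(-6 + 6 \cdot 16\right) = - 176 \left(-6 + 96\right) = \left(-176\right) 90 = -15840$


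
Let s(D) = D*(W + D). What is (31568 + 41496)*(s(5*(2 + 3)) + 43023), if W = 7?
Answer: 3201883672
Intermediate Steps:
s(D) = D*(7 + D)
(31568 + 41496)*(s(5*(2 + 3)) + 43023) = (31568 + 41496)*((5*(2 + 3))*(7 + 5*(2 + 3)) + 43023) = 73064*((5*5)*(7 + 5*5) + 43023) = 73064*(25*(7 + 25) + 43023) = 73064*(25*32 + 43023) = 73064*(800 + 43023) = 73064*43823 = 3201883672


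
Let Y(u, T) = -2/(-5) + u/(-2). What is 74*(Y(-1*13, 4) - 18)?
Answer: -4107/5 ≈ -821.40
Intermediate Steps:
Y(u, T) = ⅖ - u/2 (Y(u, T) = -2*(-⅕) + u*(-½) = ⅖ - u/2)
74*(Y(-1*13, 4) - 18) = 74*((⅖ - (-1)*13/2) - 18) = 74*((⅖ - ½*(-13)) - 18) = 74*((⅖ + 13/2) - 18) = 74*(69/10 - 18) = 74*(-111/10) = -4107/5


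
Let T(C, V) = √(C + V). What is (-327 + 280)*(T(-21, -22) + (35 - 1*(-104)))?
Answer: -6533 - 47*I*√43 ≈ -6533.0 - 308.2*I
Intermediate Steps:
(-327 + 280)*(T(-21, -22) + (35 - 1*(-104))) = (-327 + 280)*(√(-21 - 22) + (35 - 1*(-104))) = -47*(√(-43) + (35 + 104)) = -47*(I*√43 + 139) = -47*(139 + I*√43) = -6533 - 47*I*√43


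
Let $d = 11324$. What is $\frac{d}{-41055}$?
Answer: $- \frac{11324}{41055} \approx -0.27583$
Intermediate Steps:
$\frac{d}{-41055} = \frac{11324}{-41055} = 11324 \left(- \frac{1}{41055}\right) = - \frac{11324}{41055}$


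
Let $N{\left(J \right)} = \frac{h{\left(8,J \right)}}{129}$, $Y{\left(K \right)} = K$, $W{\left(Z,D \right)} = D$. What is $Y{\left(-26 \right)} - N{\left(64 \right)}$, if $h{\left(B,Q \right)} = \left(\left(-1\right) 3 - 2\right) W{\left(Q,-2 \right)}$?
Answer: $- \frac{3364}{129} \approx -26.078$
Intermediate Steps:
$h{\left(B,Q \right)} = 10$ ($h{\left(B,Q \right)} = \left(\left(-1\right) 3 - 2\right) \left(-2\right) = \left(-3 - 2\right) \left(-2\right) = \left(-5\right) \left(-2\right) = 10$)
$N{\left(J \right)} = \frac{10}{129}$
$Y{\left(-26 \right)} - N{\left(64 \right)} = -26 - \frac{10}{129} = - \frac{3364}{129}$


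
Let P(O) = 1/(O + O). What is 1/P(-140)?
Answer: -280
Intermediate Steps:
P(O) = 1/(2*O)
1/P(-140) = 1/((1/2)/(-140)) = 1/((1/2)*(-1/140)) = 1/(-1/280) = -280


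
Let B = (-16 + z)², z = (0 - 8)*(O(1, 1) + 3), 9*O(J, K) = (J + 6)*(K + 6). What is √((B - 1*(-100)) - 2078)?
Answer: √405286/9 ≈ 70.736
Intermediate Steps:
O(J, K) = (6 + J)*(6 + K)/9 (O(J, K) = ((J + 6)*(K + 6))/9 = ((6 + J)*(6 + K))/9 = (6 + J)*(6 + K)/9)
z = -608/9 (z = (0 - 8)*((4 + (⅔)*1 + (⅔)*1 + (⅑)*1*1) + 3) = -8*((4 + ⅔ + ⅔ + ⅑) + 3) = -8*(49/9 + 3) = -8*76/9 = -608/9 ≈ -67.556)
B = 565504/81 (B = (-16 - 608/9)² = (-752/9)² = 565504/81 ≈ 6981.5)
√((B - 1*(-100)) - 2078) = √((565504/81 - 1*(-100)) - 2078) = √((565504/81 + 100) - 2078) = √(573604/81 - 2078) = √(405286/81) = √405286/9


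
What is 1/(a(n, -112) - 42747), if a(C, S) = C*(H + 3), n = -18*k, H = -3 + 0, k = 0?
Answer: -1/42747 ≈ -2.3393e-5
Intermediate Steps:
H = -3
n = 0 (n = -18*0 = 0)
a(C, S) = 0 (a(C, S) = C*(-3 + 3) = C*0 = 0)
1/(a(n, -112) - 42747) = 1/(0 - 42747) = 1/(-42747) = -1/42747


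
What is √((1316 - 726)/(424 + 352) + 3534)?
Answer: √133034239/194 ≈ 59.454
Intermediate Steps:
√((1316 - 726)/(424 + 352) + 3534) = √(590/776 + 3534) = √(590*(1/776) + 3534) = √(295/388 + 3534) = √(1371487/388) = √133034239/194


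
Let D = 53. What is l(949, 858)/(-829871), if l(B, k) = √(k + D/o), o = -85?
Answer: -√6194545/70539035 ≈ -3.5284e-5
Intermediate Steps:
l(B, k) = √(-53/85 + k) (l(B, k) = √(k + 53/(-85)) = √(k + 53*(-1/85)) = √(k - 53/85) = √(-53/85 + k))
l(949, 858)/(-829871) = (√(-4505 + 7225*858)/85)/(-829871) = (√(-4505 + 6199050)/85)*(-1/829871) = (√6194545/85)*(-1/829871) = -√6194545/70539035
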